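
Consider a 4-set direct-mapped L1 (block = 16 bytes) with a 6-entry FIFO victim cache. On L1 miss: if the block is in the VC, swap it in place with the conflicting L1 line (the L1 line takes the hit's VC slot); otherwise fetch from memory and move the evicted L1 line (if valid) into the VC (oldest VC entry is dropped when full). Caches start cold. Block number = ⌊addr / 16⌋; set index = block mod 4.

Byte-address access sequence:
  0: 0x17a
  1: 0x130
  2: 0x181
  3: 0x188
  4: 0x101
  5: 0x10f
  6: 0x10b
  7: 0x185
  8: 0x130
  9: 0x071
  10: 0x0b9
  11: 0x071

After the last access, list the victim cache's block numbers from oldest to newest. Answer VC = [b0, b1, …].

VC = [23, 16, 19, 11]

  [0] addr=0x17a blk=23 s=3: MISS | VC []
  [1] addr=0x130 blk=19 s=3: MISS | VC [23]
  [2] addr=0x181 blk=24 s=0: MISS | VC [23]
  [3] addr=0x188 blk=24 s=0: L1-HIT | VC [23]
  [4] addr=0x101 blk=16 s=0: MISS | VC [23, 24]
  [5] addr=0x10f blk=16 s=0: L1-HIT | VC [23, 24]
  [6] addr=0x10b blk=16 s=0: L1-HIT | VC [23, 24]
  [7] addr=0x185 blk=24 s=0: VC-HIT | VC [23, 16]
  [8] addr=0x130 blk=19 s=3: L1-HIT | VC [23, 16]
  [9] addr=0x71 blk=7 s=3: MISS | VC [23, 16, 19]
  [10] addr=0xb9 blk=11 s=3: MISS | VC [23, 16, 19, 7]
  [11] addr=0x71 blk=7 s=3: VC-HIT | VC [23, 16, 19, 11]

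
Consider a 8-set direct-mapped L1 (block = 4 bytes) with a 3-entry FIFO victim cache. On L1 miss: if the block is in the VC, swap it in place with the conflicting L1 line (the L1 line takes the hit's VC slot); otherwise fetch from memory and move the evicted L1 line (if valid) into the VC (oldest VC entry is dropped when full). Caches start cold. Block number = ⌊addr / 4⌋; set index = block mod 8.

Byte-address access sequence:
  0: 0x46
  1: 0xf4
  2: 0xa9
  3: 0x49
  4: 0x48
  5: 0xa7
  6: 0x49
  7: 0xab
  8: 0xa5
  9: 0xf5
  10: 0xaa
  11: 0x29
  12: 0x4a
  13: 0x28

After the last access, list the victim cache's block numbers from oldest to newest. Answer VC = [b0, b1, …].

VC = [18, 17, 42]

#0 0x46→b17/s1 MISS; vc=[]
#1 0xf4→b61/s5 MISS; vc=[]
#2 0xa9→b42/s2 MISS; vc=[]
#3 0x49→b18/s2 MISS; vc=[42]
#4 0x48→b18/s2 L1-HIT; vc=[42]
#5 0xa7→b41/s1 MISS; vc=[42,17]
#6 0x49→b18/s2 L1-HIT; vc=[42,17]
#7 0xab→b42/s2 VC-HIT; vc=[18,17]
#8 0xa5→b41/s1 L1-HIT; vc=[18,17]
#9 0xf5→b61/s5 L1-HIT; vc=[18,17]
#10 0xaa→b42/s2 L1-HIT; vc=[18,17]
#11 0x29→b10/s2 MISS; vc=[18,17,42]
#12 0x4a→b18/s2 VC-HIT; vc=[10,17,42]
#13 0x28→b10/s2 VC-HIT; vc=[18,17,42]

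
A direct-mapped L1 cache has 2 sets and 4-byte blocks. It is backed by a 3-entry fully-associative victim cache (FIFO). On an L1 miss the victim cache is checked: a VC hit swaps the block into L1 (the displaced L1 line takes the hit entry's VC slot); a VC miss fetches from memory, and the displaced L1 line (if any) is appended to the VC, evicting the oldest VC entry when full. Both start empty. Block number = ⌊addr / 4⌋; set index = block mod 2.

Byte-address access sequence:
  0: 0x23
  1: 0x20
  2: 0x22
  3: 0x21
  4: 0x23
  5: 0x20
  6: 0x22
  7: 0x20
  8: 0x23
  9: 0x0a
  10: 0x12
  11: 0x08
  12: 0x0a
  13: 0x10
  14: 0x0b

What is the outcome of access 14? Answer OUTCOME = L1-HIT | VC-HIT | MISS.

OUTCOME = VC-HIT

  [0] addr=0x23 blk=8 s=0: MISS | VC []
  [1] addr=0x20 blk=8 s=0: L1-HIT | VC []
  [2] addr=0x22 blk=8 s=0: L1-HIT | VC []
  [3] addr=0x21 blk=8 s=0: L1-HIT | VC []
  [4] addr=0x23 blk=8 s=0: L1-HIT | VC []
  [5] addr=0x20 blk=8 s=0: L1-HIT | VC []
  [6] addr=0x22 blk=8 s=0: L1-HIT | VC []
  [7] addr=0x20 blk=8 s=0: L1-HIT | VC []
  [8] addr=0x23 blk=8 s=0: L1-HIT | VC []
  [9] addr=0xa blk=2 s=0: MISS | VC [8]
  [10] addr=0x12 blk=4 s=0: MISS | VC [8, 2]
  [11] addr=0x8 blk=2 s=0: VC-HIT | VC [8, 4]
  [12] addr=0xa blk=2 s=0: L1-HIT | VC [8, 4]
  [13] addr=0x10 blk=4 s=0: VC-HIT | VC [8, 2]
  [14] addr=0xb blk=2 s=0: VC-HIT | VC [8, 4]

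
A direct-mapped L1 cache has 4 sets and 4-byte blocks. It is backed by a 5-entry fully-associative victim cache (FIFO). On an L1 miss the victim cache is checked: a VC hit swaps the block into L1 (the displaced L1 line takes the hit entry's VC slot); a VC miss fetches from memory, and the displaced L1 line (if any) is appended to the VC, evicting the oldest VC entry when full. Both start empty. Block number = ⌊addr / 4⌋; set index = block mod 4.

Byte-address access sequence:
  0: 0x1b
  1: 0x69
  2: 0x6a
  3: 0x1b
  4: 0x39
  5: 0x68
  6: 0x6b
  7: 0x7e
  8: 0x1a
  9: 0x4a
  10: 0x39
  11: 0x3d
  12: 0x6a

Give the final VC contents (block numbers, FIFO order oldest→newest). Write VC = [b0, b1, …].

#0 0x1b→b6/s2 MISS; vc=[]
#1 0x69→b26/s2 MISS; vc=[6]
#2 0x6a→b26/s2 L1-HIT; vc=[6]
#3 0x1b→b6/s2 VC-HIT; vc=[26]
#4 0x39→b14/s2 MISS; vc=[26,6]
#5 0x68→b26/s2 VC-HIT; vc=[14,6]
#6 0x6b→b26/s2 L1-HIT; vc=[14,6]
#7 0x7e→b31/s3 MISS; vc=[14,6]
#8 0x1a→b6/s2 VC-HIT; vc=[14,26]
#9 0x4a→b18/s2 MISS; vc=[14,26,6]
#10 0x39→b14/s2 VC-HIT; vc=[18,26,6]
#11 0x3d→b15/s3 MISS; vc=[18,26,6,31]
#12 0x6a→b26/s2 VC-HIT; vc=[18,14,6,31]

VC = [18, 14, 6, 31]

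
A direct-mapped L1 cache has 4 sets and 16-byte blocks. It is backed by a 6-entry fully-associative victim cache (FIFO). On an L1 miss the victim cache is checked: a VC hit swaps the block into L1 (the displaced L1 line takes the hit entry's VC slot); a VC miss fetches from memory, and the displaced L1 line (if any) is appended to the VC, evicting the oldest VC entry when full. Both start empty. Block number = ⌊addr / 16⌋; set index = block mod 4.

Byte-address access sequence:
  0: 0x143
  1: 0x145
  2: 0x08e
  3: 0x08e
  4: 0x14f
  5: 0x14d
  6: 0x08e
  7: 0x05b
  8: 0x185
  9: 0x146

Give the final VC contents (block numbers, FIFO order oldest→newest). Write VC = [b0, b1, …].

VC = [24, 8]

0: 0x143 (blk 20, set 0) → MISS  vc=[]
1: 0x145 (blk 20, set 0) → L1-HIT  vc=[]
2: 0x8e (blk 8, set 0) → MISS  vc=[20]
3: 0x8e (blk 8, set 0) → L1-HIT  vc=[20]
4: 0x14f (blk 20, set 0) → VC-HIT  vc=[8]
5: 0x14d (blk 20, set 0) → L1-HIT  vc=[8]
6: 0x8e (blk 8, set 0) → VC-HIT  vc=[20]
7: 0x5b (blk 5, set 1) → MISS  vc=[20]
8: 0x185 (blk 24, set 0) → MISS  vc=[20, 8]
9: 0x146 (blk 20, set 0) → VC-HIT  vc=[24, 8]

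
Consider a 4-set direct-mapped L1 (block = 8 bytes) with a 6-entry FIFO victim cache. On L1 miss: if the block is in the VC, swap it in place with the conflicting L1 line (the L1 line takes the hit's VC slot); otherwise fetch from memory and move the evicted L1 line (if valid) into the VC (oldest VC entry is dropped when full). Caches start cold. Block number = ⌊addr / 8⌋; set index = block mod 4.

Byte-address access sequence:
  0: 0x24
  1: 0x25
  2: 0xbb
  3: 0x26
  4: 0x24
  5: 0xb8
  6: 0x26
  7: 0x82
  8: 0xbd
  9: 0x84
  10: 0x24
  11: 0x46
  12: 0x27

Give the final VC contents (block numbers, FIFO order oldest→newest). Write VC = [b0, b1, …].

VC = [16, 8]

#0 0x24→b4/s0 MISS; vc=[]
#1 0x25→b4/s0 L1-HIT; vc=[]
#2 0xbb→b23/s3 MISS; vc=[]
#3 0x26→b4/s0 L1-HIT; vc=[]
#4 0x24→b4/s0 L1-HIT; vc=[]
#5 0xb8→b23/s3 L1-HIT; vc=[]
#6 0x26→b4/s0 L1-HIT; vc=[]
#7 0x82→b16/s0 MISS; vc=[4]
#8 0xbd→b23/s3 L1-HIT; vc=[4]
#9 0x84→b16/s0 L1-HIT; vc=[4]
#10 0x24→b4/s0 VC-HIT; vc=[16]
#11 0x46→b8/s0 MISS; vc=[16,4]
#12 0x27→b4/s0 VC-HIT; vc=[16,8]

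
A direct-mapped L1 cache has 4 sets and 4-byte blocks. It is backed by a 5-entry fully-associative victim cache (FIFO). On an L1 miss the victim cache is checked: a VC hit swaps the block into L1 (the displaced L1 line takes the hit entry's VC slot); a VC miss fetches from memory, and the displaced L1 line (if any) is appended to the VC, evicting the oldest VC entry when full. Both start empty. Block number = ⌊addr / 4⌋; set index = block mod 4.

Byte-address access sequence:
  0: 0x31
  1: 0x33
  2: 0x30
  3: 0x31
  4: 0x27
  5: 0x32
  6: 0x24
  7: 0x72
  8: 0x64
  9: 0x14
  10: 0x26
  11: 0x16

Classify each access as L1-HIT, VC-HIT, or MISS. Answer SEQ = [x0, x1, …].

SEQ = [MISS, L1-HIT, L1-HIT, L1-HIT, MISS, L1-HIT, L1-HIT, MISS, MISS, MISS, VC-HIT, VC-HIT]

0: 0x31 (blk 12, set 0) → MISS  vc=[]
1: 0x33 (blk 12, set 0) → L1-HIT  vc=[]
2: 0x30 (blk 12, set 0) → L1-HIT  vc=[]
3: 0x31 (blk 12, set 0) → L1-HIT  vc=[]
4: 0x27 (blk 9, set 1) → MISS  vc=[]
5: 0x32 (blk 12, set 0) → L1-HIT  vc=[]
6: 0x24 (blk 9, set 1) → L1-HIT  vc=[]
7: 0x72 (blk 28, set 0) → MISS  vc=[12]
8: 0x64 (blk 25, set 1) → MISS  vc=[12, 9]
9: 0x14 (blk 5, set 1) → MISS  vc=[12, 9, 25]
10: 0x26 (blk 9, set 1) → VC-HIT  vc=[12, 5, 25]
11: 0x16 (blk 5, set 1) → VC-HIT  vc=[12, 9, 25]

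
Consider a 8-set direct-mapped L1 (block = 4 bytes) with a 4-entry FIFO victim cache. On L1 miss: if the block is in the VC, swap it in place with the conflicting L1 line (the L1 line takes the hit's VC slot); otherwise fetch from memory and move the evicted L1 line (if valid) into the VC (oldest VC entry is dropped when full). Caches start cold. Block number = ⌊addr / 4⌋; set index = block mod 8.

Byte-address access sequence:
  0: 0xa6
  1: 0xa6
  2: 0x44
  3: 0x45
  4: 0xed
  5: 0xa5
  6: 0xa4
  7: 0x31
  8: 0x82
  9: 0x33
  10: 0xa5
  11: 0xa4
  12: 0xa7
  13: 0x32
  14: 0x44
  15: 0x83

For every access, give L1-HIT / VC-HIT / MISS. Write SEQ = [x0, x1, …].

0: 0xa6 (blk 41, set 1) → MISS  vc=[]
1: 0xa6 (blk 41, set 1) → L1-HIT  vc=[]
2: 0x44 (blk 17, set 1) → MISS  vc=[41]
3: 0x45 (blk 17, set 1) → L1-HIT  vc=[41]
4: 0xed (blk 59, set 3) → MISS  vc=[41]
5: 0xa5 (blk 41, set 1) → VC-HIT  vc=[17]
6: 0xa4 (blk 41, set 1) → L1-HIT  vc=[17]
7: 0x31 (blk 12, set 4) → MISS  vc=[17]
8: 0x82 (blk 32, set 0) → MISS  vc=[17]
9: 0x33 (blk 12, set 4) → L1-HIT  vc=[17]
10: 0xa5 (blk 41, set 1) → L1-HIT  vc=[17]
11: 0xa4 (blk 41, set 1) → L1-HIT  vc=[17]
12: 0xa7 (blk 41, set 1) → L1-HIT  vc=[17]
13: 0x32 (blk 12, set 4) → L1-HIT  vc=[17]
14: 0x44 (blk 17, set 1) → VC-HIT  vc=[41]
15: 0x83 (blk 32, set 0) → L1-HIT  vc=[41]

SEQ = [MISS, L1-HIT, MISS, L1-HIT, MISS, VC-HIT, L1-HIT, MISS, MISS, L1-HIT, L1-HIT, L1-HIT, L1-HIT, L1-HIT, VC-HIT, L1-HIT]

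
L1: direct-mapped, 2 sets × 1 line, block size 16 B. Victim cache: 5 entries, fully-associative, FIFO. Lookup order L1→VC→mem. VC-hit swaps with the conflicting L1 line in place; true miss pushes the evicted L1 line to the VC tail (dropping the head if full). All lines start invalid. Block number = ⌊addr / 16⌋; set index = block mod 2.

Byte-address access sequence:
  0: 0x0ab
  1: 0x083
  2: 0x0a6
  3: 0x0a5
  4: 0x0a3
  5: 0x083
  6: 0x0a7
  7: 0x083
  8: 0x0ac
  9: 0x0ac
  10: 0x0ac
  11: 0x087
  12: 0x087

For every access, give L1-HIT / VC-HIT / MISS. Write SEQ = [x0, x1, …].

#0 0xab→b10/s0 MISS; vc=[]
#1 0x83→b8/s0 MISS; vc=[10]
#2 0xa6→b10/s0 VC-HIT; vc=[8]
#3 0xa5→b10/s0 L1-HIT; vc=[8]
#4 0xa3→b10/s0 L1-HIT; vc=[8]
#5 0x83→b8/s0 VC-HIT; vc=[10]
#6 0xa7→b10/s0 VC-HIT; vc=[8]
#7 0x83→b8/s0 VC-HIT; vc=[10]
#8 0xac→b10/s0 VC-HIT; vc=[8]
#9 0xac→b10/s0 L1-HIT; vc=[8]
#10 0xac→b10/s0 L1-HIT; vc=[8]
#11 0x87→b8/s0 VC-HIT; vc=[10]
#12 0x87→b8/s0 L1-HIT; vc=[10]

SEQ = [MISS, MISS, VC-HIT, L1-HIT, L1-HIT, VC-HIT, VC-HIT, VC-HIT, VC-HIT, L1-HIT, L1-HIT, VC-HIT, L1-HIT]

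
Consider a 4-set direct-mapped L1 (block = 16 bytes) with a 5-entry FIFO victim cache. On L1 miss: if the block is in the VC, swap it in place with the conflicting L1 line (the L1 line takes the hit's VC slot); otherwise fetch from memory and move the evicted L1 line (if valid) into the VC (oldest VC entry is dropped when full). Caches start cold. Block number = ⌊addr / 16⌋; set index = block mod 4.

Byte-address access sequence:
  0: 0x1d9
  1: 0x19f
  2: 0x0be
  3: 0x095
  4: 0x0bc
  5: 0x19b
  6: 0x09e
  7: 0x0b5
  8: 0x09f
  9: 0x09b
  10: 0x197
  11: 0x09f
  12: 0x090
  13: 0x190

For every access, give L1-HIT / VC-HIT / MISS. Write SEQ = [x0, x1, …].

SEQ = [MISS, MISS, MISS, MISS, L1-HIT, VC-HIT, VC-HIT, L1-HIT, L1-HIT, L1-HIT, VC-HIT, VC-HIT, L1-HIT, VC-HIT]

0: 0x1d9 (blk 29, set 1) → MISS  vc=[]
1: 0x19f (blk 25, set 1) → MISS  vc=[29]
2: 0xbe (blk 11, set 3) → MISS  vc=[29]
3: 0x95 (blk 9, set 1) → MISS  vc=[29, 25]
4: 0xbc (blk 11, set 3) → L1-HIT  vc=[29, 25]
5: 0x19b (blk 25, set 1) → VC-HIT  vc=[29, 9]
6: 0x9e (blk 9, set 1) → VC-HIT  vc=[29, 25]
7: 0xb5 (blk 11, set 3) → L1-HIT  vc=[29, 25]
8: 0x9f (blk 9, set 1) → L1-HIT  vc=[29, 25]
9: 0x9b (blk 9, set 1) → L1-HIT  vc=[29, 25]
10: 0x197 (blk 25, set 1) → VC-HIT  vc=[29, 9]
11: 0x9f (blk 9, set 1) → VC-HIT  vc=[29, 25]
12: 0x90 (blk 9, set 1) → L1-HIT  vc=[29, 25]
13: 0x190 (blk 25, set 1) → VC-HIT  vc=[29, 9]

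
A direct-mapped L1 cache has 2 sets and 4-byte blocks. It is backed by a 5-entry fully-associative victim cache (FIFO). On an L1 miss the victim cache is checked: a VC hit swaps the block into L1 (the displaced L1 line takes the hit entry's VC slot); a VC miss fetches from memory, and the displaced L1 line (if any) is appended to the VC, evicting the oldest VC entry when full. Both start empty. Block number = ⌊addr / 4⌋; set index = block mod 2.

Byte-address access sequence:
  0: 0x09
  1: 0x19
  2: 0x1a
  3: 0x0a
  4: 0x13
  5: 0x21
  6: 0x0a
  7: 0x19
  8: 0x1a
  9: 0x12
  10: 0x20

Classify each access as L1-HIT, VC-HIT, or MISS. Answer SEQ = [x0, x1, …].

SEQ = [MISS, MISS, L1-HIT, VC-HIT, MISS, MISS, VC-HIT, VC-HIT, L1-HIT, VC-HIT, VC-HIT]

#0 0x9→b2/s0 MISS; vc=[]
#1 0x19→b6/s0 MISS; vc=[2]
#2 0x1a→b6/s0 L1-HIT; vc=[2]
#3 0xa→b2/s0 VC-HIT; vc=[6]
#4 0x13→b4/s0 MISS; vc=[6,2]
#5 0x21→b8/s0 MISS; vc=[6,2,4]
#6 0xa→b2/s0 VC-HIT; vc=[6,8,4]
#7 0x19→b6/s0 VC-HIT; vc=[2,8,4]
#8 0x1a→b6/s0 L1-HIT; vc=[2,8,4]
#9 0x12→b4/s0 VC-HIT; vc=[2,8,6]
#10 0x20→b8/s0 VC-HIT; vc=[2,4,6]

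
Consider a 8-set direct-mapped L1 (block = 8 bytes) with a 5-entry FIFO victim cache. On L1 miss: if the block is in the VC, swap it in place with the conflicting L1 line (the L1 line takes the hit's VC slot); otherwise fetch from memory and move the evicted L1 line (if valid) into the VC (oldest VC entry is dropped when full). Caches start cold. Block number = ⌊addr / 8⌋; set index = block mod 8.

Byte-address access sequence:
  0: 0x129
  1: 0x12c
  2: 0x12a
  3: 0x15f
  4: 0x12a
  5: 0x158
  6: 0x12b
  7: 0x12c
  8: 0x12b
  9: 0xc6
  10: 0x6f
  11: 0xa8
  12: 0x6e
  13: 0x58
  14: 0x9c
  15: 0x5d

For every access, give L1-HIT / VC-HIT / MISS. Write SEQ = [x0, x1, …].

SEQ = [MISS, L1-HIT, L1-HIT, MISS, L1-HIT, L1-HIT, L1-HIT, L1-HIT, L1-HIT, MISS, MISS, MISS, VC-HIT, MISS, MISS, VC-HIT]

0: 0x129 (blk 37, set 5) → MISS  vc=[]
1: 0x12c (blk 37, set 5) → L1-HIT  vc=[]
2: 0x12a (blk 37, set 5) → L1-HIT  vc=[]
3: 0x15f (blk 43, set 3) → MISS  vc=[]
4: 0x12a (blk 37, set 5) → L1-HIT  vc=[]
5: 0x158 (blk 43, set 3) → L1-HIT  vc=[]
6: 0x12b (blk 37, set 5) → L1-HIT  vc=[]
7: 0x12c (blk 37, set 5) → L1-HIT  vc=[]
8: 0x12b (blk 37, set 5) → L1-HIT  vc=[]
9: 0xc6 (blk 24, set 0) → MISS  vc=[]
10: 0x6f (blk 13, set 5) → MISS  vc=[37]
11: 0xa8 (blk 21, set 5) → MISS  vc=[37, 13]
12: 0x6e (blk 13, set 5) → VC-HIT  vc=[37, 21]
13: 0x58 (blk 11, set 3) → MISS  vc=[37, 21, 43]
14: 0x9c (blk 19, set 3) → MISS  vc=[37, 21, 43, 11]
15: 0x5d (blk 11, set 3) → VC-HIT  vc=[37, 21, 43, 19]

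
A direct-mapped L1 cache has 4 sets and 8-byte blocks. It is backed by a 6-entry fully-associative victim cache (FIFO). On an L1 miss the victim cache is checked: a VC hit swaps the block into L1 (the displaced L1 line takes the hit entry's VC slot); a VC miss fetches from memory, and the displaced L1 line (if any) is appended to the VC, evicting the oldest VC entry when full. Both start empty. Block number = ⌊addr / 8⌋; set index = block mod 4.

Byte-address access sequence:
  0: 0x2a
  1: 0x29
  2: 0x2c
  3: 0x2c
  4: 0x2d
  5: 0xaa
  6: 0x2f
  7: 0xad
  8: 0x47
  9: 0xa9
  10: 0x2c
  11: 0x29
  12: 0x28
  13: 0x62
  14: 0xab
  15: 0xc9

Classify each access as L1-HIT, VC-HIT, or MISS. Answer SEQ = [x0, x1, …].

  [0] addr=0x2a blk=5 s=1: MISS | VC []
  [1] addr=0x29 blk=5 s=1: L1-HIT | VC []
  [2] addr=0x2c blk=5 s=1: L1-HIT | VC []
  [3] addr=0x2c blk=5 s=1: L1-HIT | VC []
  [4] addr=0x2d blk=5 s=1: L1-HIT | VC []
  [5] addr=0xaa blk=21 s=1: MISS | VC [5]
  [6] addr=0x2f blk=5 s=1: VC-HIT | VC [21]
  [7] addr=0xad blk=21 s=1: VC-HIT | VC [5]
  [8] addr=0x47 blk=8 s=0: MISS | VC [5]
  [9] addr=0xa9 blk=21 s=1: L1-HIT | VC [5]
  [10] addr=0x2c blk=5 s=1: VC-HIT | VC [21]
  [11] addr=0x29 blk=5 s=1: L1-HIT | VC [21]
  [12] addr=0x28 blk=5 s=1: L1-HIT | VC [21]
  [13] addr=0x62 blk=12 s=0: MISS | VC [21, 8]
  [14] addr=0xab blk=21 s=1: VC-HIT | VC [5, 8]
  [15] addr=0xc9 blk=25 s=1: MISS | VC [5, 8, 21]

SEQ = [MISS, L1-HIT, L1-HIT, L1-HIT, L1-HIT, MISS, VC-HIT, VC-HIT, MISS, L1-HIT, VC-HIT, L1-HIT, L1-HIT, MISS, VC-HIT, MISS]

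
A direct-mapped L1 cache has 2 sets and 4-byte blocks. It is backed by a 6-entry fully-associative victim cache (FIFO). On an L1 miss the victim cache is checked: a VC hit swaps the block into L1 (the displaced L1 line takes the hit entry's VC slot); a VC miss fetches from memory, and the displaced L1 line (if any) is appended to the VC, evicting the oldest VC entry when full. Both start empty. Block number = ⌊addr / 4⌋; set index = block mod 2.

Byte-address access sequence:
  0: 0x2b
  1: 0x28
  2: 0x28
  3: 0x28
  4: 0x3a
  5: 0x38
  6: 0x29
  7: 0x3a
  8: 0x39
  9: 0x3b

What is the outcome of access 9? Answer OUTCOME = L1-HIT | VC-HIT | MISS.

#0 0x2b→b10/s0 MISS; vc=[]
#1 0x28→b10/s0 L1-HIT; vc=[]
#2 0x28→b10/s0 L1-HIT; vc=[]
#3 0x28→b10/s0 L1-HIT; vc=[]
#4 0x3a→b14/s0 MISS; vc=[10]
#5 0x38→b14/s0 L1-HIT; vc=[10]
#6 0x29→b10/s0 VC-HIT; vc=[14]
#7 0x3a→b14/s0 VC-HIT; vc=[10]
#8 0x39→b14/s0 L1-HIT; vc=[10]
#9 0x3b→b14/s0 L1-HIT; vc=[10]

OUTCOME = L1-HIT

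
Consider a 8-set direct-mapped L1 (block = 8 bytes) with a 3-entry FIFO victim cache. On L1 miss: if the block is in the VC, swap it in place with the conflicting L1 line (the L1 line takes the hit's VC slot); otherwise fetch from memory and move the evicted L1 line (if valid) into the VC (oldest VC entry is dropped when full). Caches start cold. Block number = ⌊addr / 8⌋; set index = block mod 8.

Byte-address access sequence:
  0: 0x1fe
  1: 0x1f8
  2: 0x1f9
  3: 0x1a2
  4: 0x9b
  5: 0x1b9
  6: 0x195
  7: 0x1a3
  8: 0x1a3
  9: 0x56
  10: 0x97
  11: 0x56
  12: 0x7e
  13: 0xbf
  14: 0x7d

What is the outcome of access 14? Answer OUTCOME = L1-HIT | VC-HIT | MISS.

OUTCOME = VC-HIT

#0 0x1fe→b63/s7 MISS; vc=[]
#1 0x1f8→b63/s7 L1-HIT; vc=[]
#2 0x1f9→b63/s7 L1-HIT; vc=[]
#3 0x1a2→b52/s4 MISS; vc=[]
#4 0x9b→b19/s3 MISS; vc=[]
#5 0x1b9→b55/s7 MISS; vc=[63]
#6 0x195→b50/s2 MISS; vc=[63]
#7 0x1a3→b52/s4 L1-HIT; vc=[63]
#8 0x1a3→b52/s4 L1-HIT; vc=[63]
#9 0x56→b10/s2 MISS; vc=[63,50]
#10 0x97→b18/s2 MISS; vc=[63,50,10]
#11 0x56→b10/s2 VC-HIT; vc=[63,50,18]
#12 0x7e→b15/s7 MISS; vc=[50,18,55]
#13 0xbf→b23/s7 MISS; vc=[18,55,15]
#14 0x7d→b15/s7 VC-HIT; vc=[18,55,23]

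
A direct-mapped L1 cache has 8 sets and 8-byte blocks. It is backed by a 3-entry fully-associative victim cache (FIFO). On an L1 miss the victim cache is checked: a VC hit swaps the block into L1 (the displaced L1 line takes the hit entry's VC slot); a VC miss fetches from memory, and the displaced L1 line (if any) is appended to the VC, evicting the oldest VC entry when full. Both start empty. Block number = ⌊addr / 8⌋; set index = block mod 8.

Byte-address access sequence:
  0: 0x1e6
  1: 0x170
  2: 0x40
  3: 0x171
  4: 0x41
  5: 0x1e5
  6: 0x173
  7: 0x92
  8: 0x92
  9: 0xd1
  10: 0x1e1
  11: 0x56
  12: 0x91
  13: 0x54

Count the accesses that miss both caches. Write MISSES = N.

MISSES = 6

0: 0x1e6 (blk 60, set 4) → MISS  vc=[]
1: 0x170 (blk 46, set 6) → MISS  vc=[]
2: 0x40 (blk 8, set 0) → MISS  vc=[]
3: 0x171 (blk 46, set 6) → L1-HIT  vc=[]
4: 0x41 (blk 8, set 0) → L1-HIT  vc=[]
5: 0x1e5 (blk 60, set 4) → L1-HIT  vc=[]
6: 0x173 (blk 46, set 6) → L1-HIT  vc=[]
7: 0x92 (blk 18, set 2) → MISS  vc=[]
8: 0x92 (blk 18, set 2) → L1-HIT  vc=[]
9: 0xd1 (blk 26, set 2) → MISS  vc=[18]
10: 0x1e1 (blk 60, set 4) → L1-HIT  vc=[18]
11: 0x56 (blk 10, set 2) → MISS  vc=[18, 26]
12: 0x91 (blk 18, set 2) → VC-HIT  vc=[10, 26]
13: 0x54 (blk 10, set 2) → VC-HIT  vc=[18, 26]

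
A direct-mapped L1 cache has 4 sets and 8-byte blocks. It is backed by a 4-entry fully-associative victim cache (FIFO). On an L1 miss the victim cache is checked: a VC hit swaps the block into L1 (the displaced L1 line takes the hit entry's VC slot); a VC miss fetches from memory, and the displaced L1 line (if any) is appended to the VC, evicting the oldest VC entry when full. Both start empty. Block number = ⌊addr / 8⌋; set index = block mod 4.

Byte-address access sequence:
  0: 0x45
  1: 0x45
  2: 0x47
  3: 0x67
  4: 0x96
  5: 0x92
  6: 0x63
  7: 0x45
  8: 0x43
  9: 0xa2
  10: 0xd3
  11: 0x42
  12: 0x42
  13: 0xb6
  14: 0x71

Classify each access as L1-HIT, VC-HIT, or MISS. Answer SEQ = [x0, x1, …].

SEQ = [MISS, L1-HIT, L1-HIT, MISS, MISS, L1-HIT, L1-HIT, VC-HIT, L1-HIT, MISS, MISS, VC-HIT, L1-HIT, MISS, MISS]

#0 0x45→b8/s0 MISS; vc=[]
#1 0x45→b8/s0 L1-HIT; vc=[]
#2 0x47→b8/s0 L1-HIT; vc=[]
#3 0x67→b12/s0 MISS; vc=[8]
#4 0x96→b18/s2 MISS; vc=[8]
#5 0x92→b18/s2 L1-HIT; vc=[8]
#6 0x63→b12/s0 L1-HIT; vc=[8]
#7 0x45→b8/s0 VC-HIT; vc=[12]
#8 0x43→b8/s0 L1-HIT; vc=[12]
#9 0xa2→b20/s0 MISS; vc=[12,8]
#10 0xd3→b26/s2 MISS; vc=[12,8,18]
#11 0x42→b8/s0 VC-HIT; vc=[12,20,18]
#12 0x42→b8/s0 L1-HIT; vc=[12,20,18]
#13 0xb6→b22/s2 MISS; vc=[12,20,18,26]
#14 0x71→b14/s2 MISS; vc=[20,18,26,22]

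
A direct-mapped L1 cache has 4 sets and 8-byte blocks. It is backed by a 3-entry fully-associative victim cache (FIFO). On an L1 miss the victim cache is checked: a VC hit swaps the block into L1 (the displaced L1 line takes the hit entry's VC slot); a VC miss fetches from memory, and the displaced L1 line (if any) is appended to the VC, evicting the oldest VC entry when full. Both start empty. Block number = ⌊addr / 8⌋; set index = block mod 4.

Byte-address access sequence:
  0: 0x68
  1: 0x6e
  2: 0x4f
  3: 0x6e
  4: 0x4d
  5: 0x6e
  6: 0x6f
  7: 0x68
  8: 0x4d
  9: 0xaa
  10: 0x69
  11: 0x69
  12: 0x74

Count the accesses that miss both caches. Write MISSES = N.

  [0] addr=0x68 blk=13 s=1: MISS | VC []
  [1] addr=0x6e blk=13 s=1: L1-HIT | VC []
  [2] addr=0x4f blk=9 s=1: MISS | VC [13]
  [3] addr=0x6e blk=13 s=1: VC-HIT | VC [9]
  [4] addr=0x4d blk=9 s=1: VC-HIT | VC [13]
  [5] addr=0x6e blk=13 s=1: VC-HIT | VC [9]
  [6] addr=0x6f blk=13 s=1: L1-HIT | VC [9]
  [7] addr=0x68 blk=13 s=1: L1-HIT | VC [9]
  [8] addr=0x4d blk=9 s=1: VC-HIT | VC [13]
  [9] addr=0xaa blk=21 s=1: MISS | VC [13, 9]
  [10] addr=0x69 blk=13 s=1: VC-HIT | VC [21, 9]
  [11] addr=0x69 blk=13 s=1: L1-HIT | VC [21, 9]
  [12] addr=0x74 blk=14 s=2: MISS | VC [21, 9]

MISSES = 4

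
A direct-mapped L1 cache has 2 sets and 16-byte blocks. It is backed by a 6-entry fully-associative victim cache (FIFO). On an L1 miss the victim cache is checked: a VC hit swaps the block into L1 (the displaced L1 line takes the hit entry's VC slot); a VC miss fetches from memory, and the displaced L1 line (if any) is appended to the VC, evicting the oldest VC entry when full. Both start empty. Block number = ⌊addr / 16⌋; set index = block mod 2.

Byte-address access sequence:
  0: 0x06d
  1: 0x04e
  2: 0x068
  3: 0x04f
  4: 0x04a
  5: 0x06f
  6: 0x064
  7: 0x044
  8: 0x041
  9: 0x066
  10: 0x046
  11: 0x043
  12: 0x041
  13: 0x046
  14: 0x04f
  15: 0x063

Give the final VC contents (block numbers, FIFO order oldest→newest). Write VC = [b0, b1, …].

#0 0x6d→b6/s0 MISS; vc=[]
#1 0x4e→b4/s0 MISS; vc=[6]
#2 0x68→b6/s0 VC-HIT; vc=[4]
#3 0x4f→b4/s0 VC-HIT; vc=[6]
#4 0x4a→b4/s0 L1-HIT; vc=[6]
#5 0x6f→b6/s0 VC-HIT; vc=[4]
#6 0x64→b6/s0 L1-HIT; vc=[4]
#7 0x44→b4/s0 VC-HIT; vc=[6]
#8 0x41→b4/s0 L1-HIT; vc=[6]
#9 0x66→b6/s0 VC-HIT; vc=[4]
#10 0x46→b4/s0 VC-HIT; vc=[6]
#11 0x43→b4/s0 L1-HIT; vc=[6]
#12 0x41→b4/s0 L1-HIT; vc=[6]
#13 0x46→b4/s0 L1-HIT; vc=[6]
#14 0x4f→b4/s0 L1-HIT; vc=[6]
#15 0x63→b6/s0 VC-HIT; vc=[4]

VC = [4]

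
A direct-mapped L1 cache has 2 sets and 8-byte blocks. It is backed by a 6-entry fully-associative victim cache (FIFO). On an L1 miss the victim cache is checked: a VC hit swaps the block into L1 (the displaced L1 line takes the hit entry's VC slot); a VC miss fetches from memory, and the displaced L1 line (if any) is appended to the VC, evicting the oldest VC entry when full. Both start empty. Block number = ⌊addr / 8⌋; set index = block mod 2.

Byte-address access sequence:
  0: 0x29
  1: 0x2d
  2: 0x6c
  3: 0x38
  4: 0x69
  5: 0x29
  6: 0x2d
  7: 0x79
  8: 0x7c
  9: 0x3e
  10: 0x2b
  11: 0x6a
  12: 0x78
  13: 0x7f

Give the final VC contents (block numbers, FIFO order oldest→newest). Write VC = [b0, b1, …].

VC = [5, 13, 7]

  [0] addr=0x29 blk=5 s=1: MISS | VC []
  [1] addr=0x2d blk=5 s=1: L1-HIT | VC []
  [2] addr=0x6c blk=13 s=1: MISS | VC [5]
  [3] addr=0x38 blk=7 s=1: MISS | VC [5, 13]
  [4] addr=0x69 blk=13 s=1: VC-HIT | VC [5, 7]
  [5] addr=0x29 blk=5 s=1: VC-HIT | VC [13, 7]
  [6] addr=0x2d blk=5 s=1: L1-HIT | VC [13, 7]
  [7] addr=0x79 blk=15 s=1: MISS | VC [13, 7, 5]
  [8] addr=0x7c blk=15 s=1: L1-HIT | VC [13, 7, 5]
  [9] addr=0x3e blk=7 s=1: VC-HIT | VC [13, 15, 5]
  [10] addr=0x2b blk=5 s=1: VC-HIT | VC [13, 15, 7]
  [11] addr=0x6a blk=13 s=1: VC-HIT | VC [5, 15, 7]
  [12] addr=0x78 blk=15 s=1: VC-HIT | VC [5, 13, 7]
  [13] addr=0x7f blk=15 s=1: L1-HIT | VC [5, 13, 7]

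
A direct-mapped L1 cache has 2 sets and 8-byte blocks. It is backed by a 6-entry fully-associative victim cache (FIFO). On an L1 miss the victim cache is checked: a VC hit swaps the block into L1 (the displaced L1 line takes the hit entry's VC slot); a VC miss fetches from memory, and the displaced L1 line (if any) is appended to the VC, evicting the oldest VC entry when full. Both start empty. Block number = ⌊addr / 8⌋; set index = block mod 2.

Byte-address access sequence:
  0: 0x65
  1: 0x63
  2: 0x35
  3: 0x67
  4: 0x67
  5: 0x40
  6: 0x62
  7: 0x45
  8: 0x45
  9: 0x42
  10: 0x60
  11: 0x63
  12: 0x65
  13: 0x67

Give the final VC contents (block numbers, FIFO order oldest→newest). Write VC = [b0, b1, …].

0: 0x65 (blk 12, set 0) → MISS  vc=[]
1: 0x63 (blk 12, set 0) → L1-HIT  vc=[]
2: 0x35 (blk 6, set 0) → MISS  vc=[12]
3: 0x67 (blk 12, set 0) → VC-HIT  vc=[6]
4: 0x67 (blk 12, set 0) → L1-HIT  vc=[6]
5: 0x40 (blk 8, set 0) → MISS  vc=[6, 12]
6: 0x62 (blk 12, set 0) → VC-HIT  vc=[6, 8]
7: 0x45 (blk 8, set 0) → VC-HIT  vc=[6, 12]
8: 0x45 (blk 8, set 0) → L1-HIT  vc=[6, 12]
9: 0x42 (blk 8, set 0) → L1-HIT  vc=[6, 12]
10: 0x60 (blk 12, set 0) → VC-HIT  vc=[6, 8]
11: 0x63 (blk 12, set 0) → L1-HIT  vc=[6, 8]
12: 0x65 (blk 12, set 0) → L1-HIT  vc=[6, 8]
13: 0x67 (blk 12, set 0) → L1-HIT  vc=[6, 8]

VC = [6, 8]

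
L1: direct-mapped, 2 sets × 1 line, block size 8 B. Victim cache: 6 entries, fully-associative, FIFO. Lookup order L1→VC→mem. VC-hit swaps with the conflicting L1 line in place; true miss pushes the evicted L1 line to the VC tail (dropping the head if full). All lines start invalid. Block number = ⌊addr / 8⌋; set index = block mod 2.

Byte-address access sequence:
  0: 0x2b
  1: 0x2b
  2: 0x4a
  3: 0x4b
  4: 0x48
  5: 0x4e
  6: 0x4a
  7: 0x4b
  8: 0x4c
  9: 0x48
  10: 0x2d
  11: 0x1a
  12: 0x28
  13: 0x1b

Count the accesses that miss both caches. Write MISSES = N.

#0 0x2b→b5/s1 MISS; vc=[]
#1 0x2b→b5/s1 L1-HIT; vc=[]
#2 0x4a→b9/s1 MISS; vc=[5]
#3 0x4b→b9/s1 L1-HIT; vc=[5]
#4 0x48→b9/s1 L1-HIT; vc=[5]
#5 0x4e→b9/s1 L1-HIT; vc=[5]
#6 0x4a→b9/s1 L1-HIT; vc=[5]
#7 0x4b→b9/s1 L1-HIT; vc=[5]
#8 0x4c→b9/s1 L1-HIT; vc=[5]
#9 0x48→b9/s1 L1-HIT; vc=[5]
#10 0x2d→b5/s1 VC-HIT; vc=[9]
#11 0x1a→b3/s1 MISS; vc=[9,5]
#12 0x28→b5/s1 VC-HIT; vc=[9,3]
#13 0x1b→b3/s1 VC-HIT; vc=[9,5]

MISSES = 3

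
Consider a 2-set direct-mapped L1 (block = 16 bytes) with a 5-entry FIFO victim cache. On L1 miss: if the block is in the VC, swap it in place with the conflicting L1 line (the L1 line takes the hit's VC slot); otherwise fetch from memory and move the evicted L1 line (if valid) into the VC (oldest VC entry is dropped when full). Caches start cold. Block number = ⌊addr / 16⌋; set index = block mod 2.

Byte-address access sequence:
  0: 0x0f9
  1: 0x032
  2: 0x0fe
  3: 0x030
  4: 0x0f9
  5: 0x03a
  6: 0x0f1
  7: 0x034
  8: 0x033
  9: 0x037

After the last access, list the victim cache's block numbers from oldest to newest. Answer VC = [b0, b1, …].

VC = [15]

#0 0xf9→b15/s1 MISS; vc=[]
#1 0x32→b3/s1 MISS; vc=[15]
#2 0xfe→b15/s1 VC-HIT; vc=[3]
#3 0x30→b3/s1 VC-HIT; vc=[15]
#4 0xf9→b15/s1 VC-HIT; vc=[3]
#5 0x3a→b3/s1 VC-HIT; vc=[15]
#6 0xf1→b15/s1 VC-HIT; vc=[3]
#7 0x34→b3/s1 VC-HIT; vc=[15]
#8 0x33→b3/s1 L1-HIT; vc=[15]
#9 0x37→b3/s1 L1-HIT; vc=[15]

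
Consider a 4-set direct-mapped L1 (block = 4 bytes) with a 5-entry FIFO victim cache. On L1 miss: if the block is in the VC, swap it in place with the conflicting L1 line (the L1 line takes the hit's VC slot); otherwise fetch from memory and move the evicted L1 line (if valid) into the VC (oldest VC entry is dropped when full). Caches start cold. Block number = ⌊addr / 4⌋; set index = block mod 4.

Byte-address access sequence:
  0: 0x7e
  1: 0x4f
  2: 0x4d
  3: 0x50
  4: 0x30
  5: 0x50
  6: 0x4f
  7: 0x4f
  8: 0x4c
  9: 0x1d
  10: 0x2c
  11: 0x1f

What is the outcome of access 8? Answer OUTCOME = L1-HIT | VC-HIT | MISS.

#0 0x7e→b31/s3 MISS; vc=[]
#1 0x4f→b19/s3 MISS; vc=[31]
#2 0x4d→b19/s3 L1-HIT; vc=[31]
#3 0x50→b20/s0 MISS; vc=[31]
#4 0x30→b12/s0 MISS; vc=[31,20]
#5 0x50→b20/s0 VC-HIT; vc=[31,12]
#6 0x4f→b19/s3 L1-HIT; vc=[31,12]
#7 0x4f→b19/s3 L1-HIT; vc=[31,12]
#8 0x4c→b19/s3 L1-HIT; vc=[31,12]
#9 0x1d→b7/s3 MISS; vc=[31,12,19]
#10 0x2c→b11/s3 MISS; vc=[31,12,19,7]
#11 0x1f→b7/s3 VC-HIT; vc=[31,12,19,11]

OUTCOME = L1-HIT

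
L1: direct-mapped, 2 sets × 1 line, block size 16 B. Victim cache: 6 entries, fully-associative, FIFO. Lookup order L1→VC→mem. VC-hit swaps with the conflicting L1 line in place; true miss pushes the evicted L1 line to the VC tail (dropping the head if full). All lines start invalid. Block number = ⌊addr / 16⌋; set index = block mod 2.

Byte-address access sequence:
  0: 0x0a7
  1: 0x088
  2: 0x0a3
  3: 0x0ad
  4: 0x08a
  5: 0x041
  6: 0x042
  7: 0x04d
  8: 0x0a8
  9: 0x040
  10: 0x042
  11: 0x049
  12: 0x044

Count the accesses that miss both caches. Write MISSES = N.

MISSES = 3

  [0] addr=0xa7 blk=10 s=0: MISS | VC []
  [1] addr=0x88 blk=8 s=0: MISS | VC [10]
  [2] addr=0xa3 blk=10 s=0: VC-HIT | VC [8]
  [3] addr=0xad blk=10 s=0: L1-HIT | VC [8]
  [4] addr=0x8a blk=8 s=0: VC-HIT | VC [10]
  [5] addr=0x41 blk=4 s=0: MISS | VC [10, 8]
  [6] addr=0x42 blk=4 s=0: L1-HIT | VC [10, 8]
  [7] addr=0x4d blk=4 s=0: L1-HIT | VC [10, 8]
  [8] addr=0xa8 blk=10 s=0: VC-HIT | VC [4, 8]
  [9] addr=0x40 blk=4 s=0: VC-HIT | VC [10, 8]
  [10] addr=0x42 blk=4 s=0: L1-HIT | VC [10, 8]
  [11] addr=0x49 blk=4 s=0: L1-HIT | VC [10, 8]
  [12] addr=0x44 blk=4 s=0: L1-HIT | VC [10, 8]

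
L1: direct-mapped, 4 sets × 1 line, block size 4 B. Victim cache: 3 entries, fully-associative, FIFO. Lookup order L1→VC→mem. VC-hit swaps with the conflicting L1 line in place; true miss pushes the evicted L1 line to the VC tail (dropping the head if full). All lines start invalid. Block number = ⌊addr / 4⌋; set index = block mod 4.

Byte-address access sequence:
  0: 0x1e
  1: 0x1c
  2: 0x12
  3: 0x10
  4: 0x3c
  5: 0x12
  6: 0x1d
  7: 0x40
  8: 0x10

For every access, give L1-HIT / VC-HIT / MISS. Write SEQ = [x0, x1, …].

0: 0x1e (blk 7, set 3) → MISS  vc=[]
1: 0x1c (blk 7, set 3) → L1-HIT  vc=[]
2: 0x12 (blk 4, set 0) → MISS  vc=[]
3: 0x10 (blk 4, set 0) → L1-HIT  vc=[]
4: 0x3c (blk 15, set 3) → MISS  vc=[7]
5: 0x12 (blk 4, set 0) → L1-HIT  vc=[7]
6: 0x1d (blk 7, set 3) → VC-HIT  vc=[15]
7: 0x40 (blk 16, set 0) → MISS  vc=[15, 4]
8: 0x10 (blk 4, set 0) → VC-HIT  vc=[15, 16]

SEQ = [MISS, L1-HIT, MISS, L1-HIT, MISS, L1-HIT, VC-HIT, MISS, VC-HIT]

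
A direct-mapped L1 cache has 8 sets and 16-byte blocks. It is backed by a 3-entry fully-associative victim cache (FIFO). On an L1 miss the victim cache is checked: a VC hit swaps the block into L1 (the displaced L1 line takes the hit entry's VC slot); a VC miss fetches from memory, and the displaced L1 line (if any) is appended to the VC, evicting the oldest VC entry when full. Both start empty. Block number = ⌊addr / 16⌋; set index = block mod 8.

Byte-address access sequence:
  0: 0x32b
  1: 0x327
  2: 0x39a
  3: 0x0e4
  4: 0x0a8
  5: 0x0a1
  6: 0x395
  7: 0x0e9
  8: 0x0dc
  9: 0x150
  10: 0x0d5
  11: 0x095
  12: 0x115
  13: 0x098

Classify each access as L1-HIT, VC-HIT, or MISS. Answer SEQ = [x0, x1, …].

SEQ = [MISS, L1-HIT, MISS, MISS, MISS, L1-HIT, L1-HIT, L1-HIT, MISS, MISS, VC-HIT, MISS, MISS, VC-HIT]

0: 0x32b (blk 50, set 2) → MISS  vc=[]
1: 0x327 (blk 50, set 2) → L1-HIT  vc=[]
2: 0x39a (blk 57, set 1) → MISS  vc=[]
3: 0xe4 (blk 14, set 6) → MISS  vc=[]
4: 0xa8 (blk 10, set 2) → MISS  vc=[50]
5: 0xa1 (blk 10, set 2) → L1-HIT  vc=[50]
6: 0x395 (blk 57, set 1) → L1-HIT  vc=[50]
7: 0xe9 (blk 14, set 6) → L1-HIT  vc=[50]
8: 0xdc (blk 13, set 5) → MISS  vc=[50]
9: 0x150 (blk 21, set 5) → MISS  vc=[50, 13]
10: 0xd5 (blk 13, set 5) → VC-HIT  vc=[50, 21]
11: 0x95 (blk 9, set 1) → MISS  vc=[50, 21, 57]
12: 0x115 (blk 17, set 1) → MISS  vc=[21, 57, 9]
13: 0x98 (blk 9, set 1) → VC-HIT  vc=[21, 57, 17]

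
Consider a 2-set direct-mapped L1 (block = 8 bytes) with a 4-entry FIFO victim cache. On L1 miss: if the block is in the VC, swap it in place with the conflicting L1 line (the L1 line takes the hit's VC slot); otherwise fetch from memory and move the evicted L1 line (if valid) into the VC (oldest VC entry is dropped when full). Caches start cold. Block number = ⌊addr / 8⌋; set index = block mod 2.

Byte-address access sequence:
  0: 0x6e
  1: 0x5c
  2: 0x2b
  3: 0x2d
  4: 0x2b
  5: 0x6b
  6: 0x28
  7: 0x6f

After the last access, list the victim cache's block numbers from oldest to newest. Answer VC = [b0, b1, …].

VC = [5, 11]

  [0] addr=0x6e blk=13 s=1: MISS | VC []
  [1] addr=0x5c blk=11 s=1: MISS | VC [13]
  [2] addr=0x2b blk=5 s=1: MISS | VC [13, 11]
  [3] addr=0x2d blk=5 s=1: L1-HIT | VC [13, 11]
  [4] addr=0x2b blk=5 s=1: L1-HIT | VC [13, 11]
  [5] addr=0x6b blk=13 s=1: VC-HIT | VC [5, 11]
  [6] addr=0x28 blk=5 s=1: VC-HIT | VC [13, 11]
  [7] addr=0x6f blk=13 s=1: VC-HIT | VC [5, 11]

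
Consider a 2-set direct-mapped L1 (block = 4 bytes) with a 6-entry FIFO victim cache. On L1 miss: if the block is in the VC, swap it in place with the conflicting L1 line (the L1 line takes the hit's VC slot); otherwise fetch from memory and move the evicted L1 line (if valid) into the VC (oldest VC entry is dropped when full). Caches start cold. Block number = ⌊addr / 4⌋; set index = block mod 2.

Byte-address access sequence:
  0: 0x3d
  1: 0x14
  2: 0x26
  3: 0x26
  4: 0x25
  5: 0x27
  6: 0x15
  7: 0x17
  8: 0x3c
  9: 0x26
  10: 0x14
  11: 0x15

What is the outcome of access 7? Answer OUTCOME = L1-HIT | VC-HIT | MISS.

OUTCOME = L1-HIT

0: 0x3d (blk 15, set 1) → MISS  vc=[]
1: 0x14 (blk 5, set 1) → MISS  vc=[15]
2: 0x26 (blk 9, set 1) → MISS  vc=[15, 5]
3: 0x26 (blk 9, set 1) → L1-HIT  vc=[15, 5]
4: 0x25 (blk 9, set 1) → L1-HIT  vc=[15, 5]
5: 0x27 (blk 9, set 1) → L1-HIT  vc=[15, 5]
6: 0x15 (blk 5, set 1) → VC-HIT  vc=[15, 9]
7: 0x17 (blk 5, set 1) → L1-HIT  vc=[15, 9]
8: 0x3c (blk 15, set 1) → VC-HIT  vc=[5, 9]
9: 0x26 (blk 9, set 1) → VC-HIT  vc=[5, 15]
10: 0x14 (blk 5, set 1) → VC-HIT  vc=[9, 15]
11: 0x15 (blk 5, set 1) → L1-HIT  vc=[9, 15]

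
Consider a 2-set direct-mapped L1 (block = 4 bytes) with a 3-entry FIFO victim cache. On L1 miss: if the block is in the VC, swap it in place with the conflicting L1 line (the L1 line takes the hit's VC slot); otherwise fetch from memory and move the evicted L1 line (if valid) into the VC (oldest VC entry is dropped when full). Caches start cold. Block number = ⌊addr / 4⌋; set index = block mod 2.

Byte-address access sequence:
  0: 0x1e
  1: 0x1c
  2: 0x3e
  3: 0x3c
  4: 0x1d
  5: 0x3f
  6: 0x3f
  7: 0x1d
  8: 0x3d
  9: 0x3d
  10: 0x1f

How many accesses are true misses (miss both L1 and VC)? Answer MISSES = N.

  [0] addr=0x1e blk=7 s=1: MISS | VC []
  [1] addr=0x1c blk=7 s=1: L1-HIT | VC []
  [2] addr=0x3e blk=15 s=1: MISS | VC [7]
  [3] addr=0x3c blk=15 s=1: L1-HIT | VC [7]
  [4] addr=0x1d blk=7 s=1: VC-HIT | VC [15]
  [5] addr=0x3f blk=15 s=1: VC-HIT | VC [7]
  [6] addr=0x3f blk=15 s=1: L1-HIT | VC [7]
  [7] addr=0x1d blk=7 s=1: VC-HIT | VC [15]
  [8] addr=0x3d blk=15 s=1: VC-HIT | VC [7]
  [9] addr=0x3d blk=15 s=1: L1-HIT | VC [7]
  [10] addr=0x1f blk=7 s=1: VC-HIT | VC [15]

MISSES = 2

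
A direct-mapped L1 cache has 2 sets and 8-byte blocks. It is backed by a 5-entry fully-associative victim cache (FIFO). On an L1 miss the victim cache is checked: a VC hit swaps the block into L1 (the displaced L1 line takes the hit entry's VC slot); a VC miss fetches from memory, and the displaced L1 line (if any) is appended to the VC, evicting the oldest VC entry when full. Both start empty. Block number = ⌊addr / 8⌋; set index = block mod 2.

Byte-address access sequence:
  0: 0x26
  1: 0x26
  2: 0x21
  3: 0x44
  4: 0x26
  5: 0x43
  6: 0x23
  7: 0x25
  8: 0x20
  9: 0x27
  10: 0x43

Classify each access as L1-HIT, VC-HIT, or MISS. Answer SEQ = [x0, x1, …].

0: 0x26 (blk 4, set 0) → MISS  vc=[]
1: 0x26 (blk 4, set 0) → L1-HIT  vc=[]
2: 0x21 (blk 4, set 0) → L1-HIT  vc=[]
3: 0x44 (blk 8, set 0) → MISS  vc=[4]
4: 0x26 (blk 4, set 0) → VC-HIT  vc=[8]
5: 0x43 (blk 8, set 0) → VC-HIT  vc=[4]
6: 0x23 (blk 4, set 0) → VC-HIT  vc=[8]
7: 0x25 (blk 4, set 0) → L1-HIT  vc=[8]
8: 0x20 (blk 4, set 0) → L1-HIT  vc=[8]
9: 0x27 (blk 4, set 0) → L1-HIT  vc=[8]
10: 0x43 (blk 8, set 0) → VC-HIT  vc=[4]

SEQ = [MISS, L1-HIT, L1-HIT, MISS, VC-HIT, VC-HIT, VC-HIT, L1-HIT, L1-HIT, L1-HIT, VC-HIT]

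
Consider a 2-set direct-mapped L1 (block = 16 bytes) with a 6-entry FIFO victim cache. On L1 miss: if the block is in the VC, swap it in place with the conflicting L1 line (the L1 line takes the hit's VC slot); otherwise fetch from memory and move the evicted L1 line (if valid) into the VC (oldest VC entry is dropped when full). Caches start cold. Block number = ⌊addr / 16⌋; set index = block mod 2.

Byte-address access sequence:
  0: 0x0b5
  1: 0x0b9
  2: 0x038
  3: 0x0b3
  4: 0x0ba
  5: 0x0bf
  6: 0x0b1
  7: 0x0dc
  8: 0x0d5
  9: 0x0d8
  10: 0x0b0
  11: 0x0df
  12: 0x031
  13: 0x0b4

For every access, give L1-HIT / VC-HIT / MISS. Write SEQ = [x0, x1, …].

SEQ = [MISS, L1-HIT, MISS, VC-HIT, L1-HIT, L1-HIT, L1-HIT, MISS, L1-HIT, L1-HIT, VC-HIT, VC-HIT, VC-HIT, VC-HIT]

0: 0xb5 (blk 11, set 1) → MISS  vc=[]
1: 0xb9 (blk 11, set 1) → L1-HIT  vc=[]
2: 0x38 (blk 3, set 1) → MISS  vc=[11]
3: 0xb3 (blk 11, set 1) → VC-HIT  vc=[3]
4: 0xba (blk 11, set 1) → L1-HIT  vc=[3]
5: 0xbf (blk 11, set 1) → L1-HIT  vc=[3]
6: 0xb1 (blk 11, set 1) → L1-HIT  vc=[3]
7: 0xdc (blk 13, set 1) → MISS  vc=[3, 11]
8: 0xd5 (blk 13, set 1) → L1-HIT  vc=[3, 11]
9: 0xd8 (blk 13, set 1) → L1-HIT  vc=[3, 11]
10: 0xb0 (blk 11, set 1) → VC-HIT  vc=[3, 13]
11: 0xdf (blk 13, set 1) → VC-HIT  vc=[3, 11]
12: 0x31 (blk 3, set 1) → VC-HIT  vc=[13, 11]
13: 0xb4 (blk 11, set 1) → VC-HIT  vc=[13, 3]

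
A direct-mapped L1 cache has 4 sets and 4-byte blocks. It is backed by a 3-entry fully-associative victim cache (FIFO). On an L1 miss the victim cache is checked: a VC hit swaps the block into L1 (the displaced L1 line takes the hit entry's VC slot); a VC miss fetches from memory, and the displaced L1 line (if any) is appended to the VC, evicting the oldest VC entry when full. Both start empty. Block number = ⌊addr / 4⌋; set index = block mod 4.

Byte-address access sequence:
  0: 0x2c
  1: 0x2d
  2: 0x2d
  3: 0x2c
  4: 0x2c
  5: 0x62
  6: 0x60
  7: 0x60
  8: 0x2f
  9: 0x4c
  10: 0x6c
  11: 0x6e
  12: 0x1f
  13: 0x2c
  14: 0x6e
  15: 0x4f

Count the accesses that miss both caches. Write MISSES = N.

0: 0x2c (blk 11, set 3) → MISS  vc=[]
1: 0x2d (blk 11, set 3) → L1-HIT  vc=[]
2: 0x2d (blk 11, set 3) → L1-HIT  vc=[]
3: 0x2c (blk 11, set 3) → L1-HIT  vc=[]
4: 0x2c (blk 11, set 3) → L1-HIT  vc=[]
5: 0x62 (blk 24, set 0) → MISS  vc=[]
6: 0x60 (blk 24, set 0) → L1-HIT  vc=[]
7: 0x60 (blk 24, set 0) → L1-HIT  vc=[]
8: 0x2f (blk 11, set 3) → L1-HIT  vc=[]
9: 0x4c (blk 19, set 3) → MISS  vc=[11]
10: 0x6c (blk 27, set 3) → MISS  vc=[11, 19]
11: 0x6e (blk 27, set 3) → L1-HIT  vc=[11, 19]
12: 0x1f (blk 7, set 3) → MISS  vc=[11, 19, 27]
13: 0x2c (blk 11, set 3) → VC-HIT  vc=[7, 19, 27]
14: 0x6e (blk 27, set 3) → VC-HIT  vc=[7, 19, 11]
15: 0x4f (blk 19, set 3) → VC-HIT  vc=[7, 27, 11]

MISSES = 5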